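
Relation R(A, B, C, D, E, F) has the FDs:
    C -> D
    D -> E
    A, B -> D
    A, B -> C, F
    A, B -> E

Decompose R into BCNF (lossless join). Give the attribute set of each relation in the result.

Candidate key of the original relation: {A, B}.
{A, B, C, D, E, F}: {C} determines {C, D, E} here but is not a superkey — split on C -> D, E, giving {C, D, E} and {A, B, C, F}.
{C, D, E}: {D} determines {D, E} here but is not a superkey — split on D -> E, giving {D, E} and {C, D}.
{D, E} has no BCNF violation.
{C, D} has no BCNF violation.
{A, B, C, F} has no BCNF violation.

{A, B, C, F}; {C, D}; {D, E}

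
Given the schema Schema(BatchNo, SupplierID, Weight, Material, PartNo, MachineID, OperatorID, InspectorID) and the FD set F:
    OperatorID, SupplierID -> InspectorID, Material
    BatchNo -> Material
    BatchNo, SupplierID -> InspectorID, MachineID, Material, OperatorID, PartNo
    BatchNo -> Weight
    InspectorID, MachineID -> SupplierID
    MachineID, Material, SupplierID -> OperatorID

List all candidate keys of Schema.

{BatchNo, InspectorID, MachineID}, {BatchNo, SupplierID}

Attributes never on any right-hand side: {BatchNo} — every candidate key must contain it.
{BatchNo, SupplierID} is a candidate key since {BatchNo, SupplierID}⁺ = {BatchNo, InspectorID, MachineID, Material, OperatorID, PartNo, SupplierID, Weight} covers every attribute.
{BatchNo, InspectorID, MachineID} is a candidate key since {BatchNo, InspectorID, MachineID}⁺ = {BatchNo, InspectorID, MachineID, Material, OperatorID, PartNo, SupplierID, Weight} covers every attribute.
These are minimal and exhaustive — every other superkey contains one of them.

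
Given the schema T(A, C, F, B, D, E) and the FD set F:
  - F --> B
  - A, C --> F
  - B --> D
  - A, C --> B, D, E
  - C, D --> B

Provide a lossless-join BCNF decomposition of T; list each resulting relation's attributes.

Candidate key of the original relation: {A, C}.
Within {A, B, C, D, E, F}: {F}⁺ ∩ {A, B, C, D, E, F} = {B, D, F}, not the whole set, so F --> B, D violates BCNF; decompose into {B, D, F} and {A, C, E, F}.
Within {B, D, F}: {B}⁺ ∩ {B, D, F} = {B, D}, not the whole set, so B --> D violates BCNF; decompose into {B, D} and {B, F}.
{B, D} is in BCNF.
{B, F} is in BCNF.
{A, C, E, F} is in BCNF.

{A, C, E, F}; {B, D}; {B, F}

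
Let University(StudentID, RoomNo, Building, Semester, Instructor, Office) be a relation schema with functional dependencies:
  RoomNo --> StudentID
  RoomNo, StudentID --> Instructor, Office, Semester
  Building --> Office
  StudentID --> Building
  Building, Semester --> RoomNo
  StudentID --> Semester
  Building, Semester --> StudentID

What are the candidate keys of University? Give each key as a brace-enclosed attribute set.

{Building, Semester}, {RoomNo}, {StudentID}

Closure of {RoomNo} is {Building, Instructor, Office, RoomNo, Semester, StudentID}, the whole schema; {RoomNo} is a candidate key.
Closure of {StudentID} is {Building, Instructor, Office, RoomNo, Semester, StudentID}, the whole schema; {StudentID} is a candidate key.
Closure of {Building, Semester} is {Building, Instructor, Office, RoomNo, Semester, StudentID}, the whole schema; {Building, Semester} is a candidate key.
These are minimal and exhaustive — every other superkey contains one of them.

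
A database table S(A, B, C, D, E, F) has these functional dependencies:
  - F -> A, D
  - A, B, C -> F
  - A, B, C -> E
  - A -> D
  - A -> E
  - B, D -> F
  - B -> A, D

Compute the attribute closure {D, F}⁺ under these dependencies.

Start with {D, F}.
F -> A, D applies; add {A} → now {A, D, F}.
A -> E applies; add {E} → now {A, D, E, F}.
No further FD applies.

{A, D, E, F}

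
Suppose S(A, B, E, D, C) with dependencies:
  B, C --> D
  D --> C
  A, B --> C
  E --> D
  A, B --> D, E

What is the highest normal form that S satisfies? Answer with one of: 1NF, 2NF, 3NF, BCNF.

Candidate key: {A, B}. Prime attributes: {A, B}.
B, C --> D: {B, C}⁺ = {B, C, D}, which is not all of the attributes, so the left side is not a superkey — BCNF is violated.
B, C --> D determines the non-prime attribute {D} from a non-superkey — 3NF is violated.
No proper subset of a key has a non-prime attribute in its closure, so there is no partial dependency; 2NF holds.

2NF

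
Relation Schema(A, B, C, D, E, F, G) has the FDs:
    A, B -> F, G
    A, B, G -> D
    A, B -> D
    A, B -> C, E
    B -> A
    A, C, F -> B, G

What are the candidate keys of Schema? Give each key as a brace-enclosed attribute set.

{A, C, F}, {B}

{B} is a candidate key since {B}⁺ = {A, B, C, D, E, F, G} covers every attribute.
{A, C, F} is a candidate key since {A, C, F}⁺ = {A, B, C, D, E, F, G} covers every attribute.
Any other superkey properly contains one of these, so there are no further candidate keys.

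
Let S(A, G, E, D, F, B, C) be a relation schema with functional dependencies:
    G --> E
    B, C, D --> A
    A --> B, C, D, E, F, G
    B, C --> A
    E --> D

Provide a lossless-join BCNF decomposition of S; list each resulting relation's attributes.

{A, B, C, F, G}; {D, E}; {E, G}

Candidate keys of the original relation: {A}, {B, C}.
{A, B, C, D, E, F, G}: {G} determines {D, E, G} here but is not a superkey — split on G --> D, E, giving {D, E, G} and {A, B, C, F, G}.
{D, E, G}: {E} determines {D, E} here but is not a superkey — split on E --> D, giving {D, E} and {E, G}.
{D, E} has no BCNF violation.
{E, G} has no BCNF violation.
{A, B, C, F, G} has no BCNF violation.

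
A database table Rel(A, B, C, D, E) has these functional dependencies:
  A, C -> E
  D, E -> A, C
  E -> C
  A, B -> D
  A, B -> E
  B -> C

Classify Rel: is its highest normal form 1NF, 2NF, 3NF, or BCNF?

1NF

Candidate keys: {A, B}, {B, D, E}. Prime attributes: {A, B, D, E}.
A, C -> E breaks BCNF: {A, C}⁺ = {A, C, E}, so {A, C} is not a superkey.
D, E -> A, C determines the non-prime attribute {C} from a non-superkey — 3NF is violated.
{B} is a proper subset of the key {A, B}, and {B}⁺ contains the non-prime attribute {C} — a partial dependency, so 2NF is violated.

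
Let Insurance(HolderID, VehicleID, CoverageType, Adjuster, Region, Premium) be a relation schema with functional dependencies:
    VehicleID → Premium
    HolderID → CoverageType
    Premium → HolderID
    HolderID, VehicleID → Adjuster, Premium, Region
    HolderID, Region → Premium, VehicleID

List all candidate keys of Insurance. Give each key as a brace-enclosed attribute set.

{HolderID, Region}, {Premium, Region}, {VehicleID}

{VehicleID}⁺ = {Adjuster, CoverageType, HolderID, Premium, Region, VehicleID} — all of the relation — so {VehicleID} is a candidate key.
{HolderID, Region}⁺ = {Adjuster, CoverageType, HolderID, Premium, Region, VehicleID} — all of the relation — so {HolderID, Region} is a candidate key.
{Premium, Region}⁺ = {Adjuster, CoverageType, HolderID, Premium, Region, VehicleID} — all of the relation — so {Premium, Region} is a candidate key.
These are minimal and exhaustive — every other superkey contains one of them.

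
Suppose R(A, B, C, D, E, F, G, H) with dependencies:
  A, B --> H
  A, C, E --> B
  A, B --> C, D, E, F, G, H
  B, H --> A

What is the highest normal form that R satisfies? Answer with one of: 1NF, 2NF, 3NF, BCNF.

BCNF

Candidate keys: {A, B}, {A, C, E}, {B, H}. Prime attributes: {A, B, C, E, H}.
Every FD has a superkey on the left, so the relation is in BCNF.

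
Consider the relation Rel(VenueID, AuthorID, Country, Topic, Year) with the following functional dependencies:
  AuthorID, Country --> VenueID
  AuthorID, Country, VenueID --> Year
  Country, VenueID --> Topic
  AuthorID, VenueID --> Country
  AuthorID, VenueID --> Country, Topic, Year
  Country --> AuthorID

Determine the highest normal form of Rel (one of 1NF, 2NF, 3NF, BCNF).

Candidate keys: {AuthorID, VenueID}, {Country}. Prime attributes: {AuthorID, Country, VenueID}.
Each dependency's left side is a superkey — BCNF holds.

BCNF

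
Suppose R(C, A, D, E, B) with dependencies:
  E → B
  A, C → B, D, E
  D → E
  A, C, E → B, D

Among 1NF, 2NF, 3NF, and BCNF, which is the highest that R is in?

2NF

Candidate key: {A, C}. Prime attributes: {A, C}.
For E → B we have {E}⁺ = {B, E}; {E} is not a superkey, so BCNF fails.
E → B has non-prime {B} on the right and a non-superkey on the left, so 3NF fails.
No proper subset of a key has a non-prime attribute in its closure, so there is no partial dependency; 2NF holds.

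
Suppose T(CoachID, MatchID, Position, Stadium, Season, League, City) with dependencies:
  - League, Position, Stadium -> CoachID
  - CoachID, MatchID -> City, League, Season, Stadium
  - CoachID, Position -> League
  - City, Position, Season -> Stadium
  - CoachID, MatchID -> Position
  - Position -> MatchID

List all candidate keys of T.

{City, League, Position, Season}, {CoachID, MatchID}, {CoachID, Position}, {League, Position, Stadium}

{CoachID, MatchID}⁺ = {City, CoachID, League, MatchID, Position, Season, Stadium} — all of the relation — so {CoachID, MatchID} is a candidate key.
{CoachID, Position}⁺ = {City, CoachID, League, MatchID, Position, Season, Stadium} — all of the relation — so {CoachID, Position} is a candidate key.
{League, Position, Stadium}⁺ = {City, CoachID, League, MatchID, Position, Season, Stadium} — all of the relation — so {League, Position, Stadium} is a candidate key.
{City, League, Position, Season}⁺ = {City, CoachID, League, MatchID, Position, Season, Stadium} — all of the relation — so {City, League, Position, Season} is a candidate key.
No proper subset of any of these is a key, and no other minimal superkey exists.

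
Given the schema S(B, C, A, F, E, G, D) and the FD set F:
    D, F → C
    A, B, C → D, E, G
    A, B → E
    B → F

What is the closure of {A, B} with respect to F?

Start with {A, B}.
A, B → E applies; add {E} → now {A, B, E}.
B → F applies; add {F} → now {A, B, E, F}.
No further FD applies.

{A, B, E, F}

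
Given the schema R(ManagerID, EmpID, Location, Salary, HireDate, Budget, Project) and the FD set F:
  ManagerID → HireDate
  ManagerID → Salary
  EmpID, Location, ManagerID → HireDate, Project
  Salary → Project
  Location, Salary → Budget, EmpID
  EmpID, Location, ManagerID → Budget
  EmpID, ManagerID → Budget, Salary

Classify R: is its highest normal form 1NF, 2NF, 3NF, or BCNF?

Candidate key: {Location, ManagerID}. Prime attributes: {Location, ManagerID}.
ManagerID → HireDate: {ManagerID}⁺ = {HireDate, ManagerID, Project, Salary}, which is not all of the attributes, so the left side is not a superkey — BCNF is violated.
Because {HireDate} is non-prime and the left side of ManagerID → HireDate is not a superkey, the relation is not in 3NF.
The proper key subset {ManagerID} of {Location, ManagerID} determines non-prime {HireDate, Project, Salary}, so the relation is not even in 2NF.

1NF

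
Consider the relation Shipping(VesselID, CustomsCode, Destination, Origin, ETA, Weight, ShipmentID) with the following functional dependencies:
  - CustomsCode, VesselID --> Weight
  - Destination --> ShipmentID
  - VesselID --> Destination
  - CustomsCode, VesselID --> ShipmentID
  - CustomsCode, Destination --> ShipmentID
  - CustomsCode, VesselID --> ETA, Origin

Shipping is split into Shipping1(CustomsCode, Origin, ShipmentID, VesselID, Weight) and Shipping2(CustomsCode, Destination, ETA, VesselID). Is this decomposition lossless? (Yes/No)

Shipping1 ∩ Shipping2 = {CustomsCode, VesselID}; its closure under F is {CustomsCode, Destination, ETA, Origin, ShipmentID, VesselID, Weight}.
This includes all of Shipping1, so the common attributes are a superkey of Shipping1 — the join is lossless.

Yes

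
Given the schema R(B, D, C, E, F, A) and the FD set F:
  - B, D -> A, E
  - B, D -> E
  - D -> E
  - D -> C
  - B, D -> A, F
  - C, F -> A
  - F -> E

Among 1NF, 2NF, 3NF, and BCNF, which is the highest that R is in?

1NF

Candidate key: {B, D}. Prime attributes: {B, D}.
D -> E breaks BCNF: {D}⁺ = {C, D, E}, so {D} is not a superkey.
D -> E has non-prime {E} on the right and a non-superkey on the left, so 3NF fails.
Since {D} ⊂ {B, D} and {D}⁺ ⊇ {C, E} with {C, E} non-prime, there is a partial dependency; 2NF fails.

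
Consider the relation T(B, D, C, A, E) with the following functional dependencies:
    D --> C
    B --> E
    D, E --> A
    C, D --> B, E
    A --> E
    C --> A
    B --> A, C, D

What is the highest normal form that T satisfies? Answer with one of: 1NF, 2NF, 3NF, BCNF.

Candidate keys: {B}, {D}. Prime attributes: {B, D}.
A --> E: {A}⁺ = {A, E}, which is not all of the attributes, so the left side is not a superkey — BCNF is violated.
Because {E} is non-prime and the left side of A --> E is not a superkey, the relation is not in 3NF.
All keys have size 1, which rules out partial dependencies — 2NF is satisfied.

2NF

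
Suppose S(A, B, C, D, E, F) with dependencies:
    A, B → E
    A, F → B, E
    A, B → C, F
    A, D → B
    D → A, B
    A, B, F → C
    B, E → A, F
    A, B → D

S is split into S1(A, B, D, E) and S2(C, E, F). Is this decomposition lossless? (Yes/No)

The shared attributes are {E} and {E}⁺ = {E}.
S1 ⊄ {E} and S2 ⊄ {E}, so the split is lossy.

No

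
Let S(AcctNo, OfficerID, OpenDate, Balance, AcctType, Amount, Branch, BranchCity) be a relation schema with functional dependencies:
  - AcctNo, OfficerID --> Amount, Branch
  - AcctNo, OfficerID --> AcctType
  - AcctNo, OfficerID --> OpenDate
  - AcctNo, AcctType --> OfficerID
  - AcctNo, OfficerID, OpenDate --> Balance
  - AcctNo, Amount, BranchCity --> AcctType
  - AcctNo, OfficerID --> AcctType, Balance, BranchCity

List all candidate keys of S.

{AcctNo, AcctType}, {AcctNo, Amount, BranchCity}, {AcctNo, OfficerID}

Attributes never on any right-hand side: {AcctNo} — every candidate key must contain it.
{AcctNo, AcctType}⁺ = {AcctNo, AcctType, Amount, Balance, Branch, BranchCity, OfficerID, OpenDate}, which is every attribute, so {AcctNo, AcctType} is a candidate key.
{AcctNo, OfficerID}⁺ = {AcctNo, AcctType, Amount, Balance, Branch, BranchCity, OfficerID, OpenDate}, which is every attribute, so {AcctNo, OfficerID} is a candidate key.
{AcctNo, Amount, BranchCity}⁺ = {AcctNo, AcctType, Amount, Balance, Branch, BranchCity, OfficerID, OpenDate}, which is every attribute, so {AcctNo, Amount, BranchCity} is a candidate key.
Any other superkey properly contains one of these, so there are no further candidate keys.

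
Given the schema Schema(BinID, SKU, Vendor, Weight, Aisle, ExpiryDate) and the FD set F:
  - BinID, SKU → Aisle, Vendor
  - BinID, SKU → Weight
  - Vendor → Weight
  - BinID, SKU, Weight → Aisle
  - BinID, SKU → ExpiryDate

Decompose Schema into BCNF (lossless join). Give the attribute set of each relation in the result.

Candidate key of the original relation: {BinID, SKU}.
{Aisle, BinID, ExpiryDate, SKU, Vendor, Weight}: {Vendor} determines {Vendor, Weight} here but is not a superkey — split on Vendor → Weight, giving {Vendor, Weight} and {Aisle, BinID, ExpiryDate, SKU, Vendor}.
{Vendor, Weight}: every determinant is a superkey — BCNF.
{Aisle, BinID, ExpiryDate, SKU, Vendor}: every determinant is a superkey — BCNF.

{Aisle, BinID, ExpiryDate, SKU, Vendor}; {Vendor, Weight}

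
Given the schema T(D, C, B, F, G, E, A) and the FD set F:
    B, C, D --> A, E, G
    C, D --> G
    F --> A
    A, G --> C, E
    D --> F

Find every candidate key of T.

{B, D} never appear on the right of any FD, so every key must include all of them.
{B, C, D}⁺ = {A, B, C, D, E, F, G} — all of the relation — so {B, C, D} is a candidate key.
{B, D, G}⁺ = {A, B, C, D, E, F, G} — all of the relation — so {B, D, G} is a candidate key.
Any other superkey properly contains one of these, so there are no further candidate keys.

{B, C, D}, {B, D, G}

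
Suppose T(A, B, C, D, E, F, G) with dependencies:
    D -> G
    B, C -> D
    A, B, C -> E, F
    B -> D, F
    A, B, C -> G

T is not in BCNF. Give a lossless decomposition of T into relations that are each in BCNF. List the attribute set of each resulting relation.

Candidate key of the original relation: {A, B, C}.
In {A, B, C, D, E, F, G}, {D} is not a superkey ({D}⁺ restricted to this set is {D, G}), so split on D -> G into {D, G} and {A, B, C, D, E, F}.
{D, G}: every determinant is a superkey — BCNF.
In {A, B, C, D, E, F}, {B, C} is not a superkey ({B, C}⁺ restricted to this set is {B, C, D, F}), so split on B, C -> D, F into {B, C, D, F} and {A, B, C, E}.
In {B, C, D, F}, {B} is not a superkey ({B}⁺ restricted to this set is {B, D, F}), so split on B -> D, F into {B, D, F} and {B, C}.
{B, D, F}: every determinant is a superkey — BCNF.
{B, C}: every determinant is a superkey — BCNF.
{A, B, C, E}: every determinant is a superkey — BCNF.

{A, B, C, E}; {B, D, F}; {D, G}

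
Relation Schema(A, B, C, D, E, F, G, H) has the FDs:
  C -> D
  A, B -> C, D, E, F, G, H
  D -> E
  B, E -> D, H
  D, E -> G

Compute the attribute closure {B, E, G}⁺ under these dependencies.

{B, D, E, G, H}

Start with {B, E, G}.
B, E -> D, H applies; add {D, H} → now {B, D, E, G, H}.
No further FD applies.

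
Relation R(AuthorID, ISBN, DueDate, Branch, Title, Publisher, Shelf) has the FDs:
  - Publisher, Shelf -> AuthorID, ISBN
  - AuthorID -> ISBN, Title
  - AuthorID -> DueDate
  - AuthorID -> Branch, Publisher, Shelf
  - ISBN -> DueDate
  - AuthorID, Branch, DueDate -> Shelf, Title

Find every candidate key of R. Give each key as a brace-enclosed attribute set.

{AuthorID}, {Publisher, Shelf}

{AuthorID}⁺ = {AuthorID, Branch, DueDate, ISBN, Publisher, Shelf, Title}, which is every attribute, so {AuthorID} is a candidate key.
{Publisher, Shelf}⁺ = {AuthorID, Branch, DueDate, ISBN, Publisher, Shelf, Title}, which is every attribute, so {Publisher, Shelf} is a candidate key.
Any other superkey properly contains one of these, so there are no further candidate keys.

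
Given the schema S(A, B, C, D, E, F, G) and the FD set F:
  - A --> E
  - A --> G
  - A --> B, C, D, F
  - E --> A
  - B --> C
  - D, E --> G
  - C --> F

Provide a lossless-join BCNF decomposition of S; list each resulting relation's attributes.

{A, B, D, E, G}; {B, C}; {C, F}

Candidate keys of the original relation: {A}, {E}.
{A, B, C, D, E, F, G}: {B} determines {B, C, F} here but is not a superkey — split on B --> C, F, giving {B, C, F} and {A, B, D, E, G}.
{B, C, F}: {C} determines {C, F} here but is not a superkey — split on C --> F, giving {C, F} and {B, C}.
{C, F}: every determinant is a superkey — BCNF.
{B, C}: every determinant is a superkey — BCNF.
{A, B, D, E, G}: every determinant is a superkey — BCNF.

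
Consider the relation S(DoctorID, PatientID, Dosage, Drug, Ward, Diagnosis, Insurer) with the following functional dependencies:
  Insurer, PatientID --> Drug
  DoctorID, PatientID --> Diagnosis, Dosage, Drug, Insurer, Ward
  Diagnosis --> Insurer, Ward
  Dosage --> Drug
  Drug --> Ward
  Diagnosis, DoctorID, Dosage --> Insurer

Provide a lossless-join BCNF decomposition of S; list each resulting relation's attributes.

Candidate key of the original relation: {DoctorID, PatientID}.
Within {Diagnosis, DoctorID, Dosage, Drug, Insurer, PatientID, Ward}: {Insurer, PatientID}⁺ ∩ {Diagnosis, DoctorID, Dosage, Drug, Insurer, PatientID, Ward} = {Drug, Insurer, PatientID, Ward}, not the whole set, so Insurer, PatientID --> Drug, Ward violates BCNF; decompose into {Drug, Insurer, PatientID, Ward} and {Diagnosis, DoctorID, Dosage, Insurer, PatientID}.
Within {Drug, Insurer, PatientID, Ward}: {Drug}⁺ ∩ {Drug, Insurer, PatientID, Ward} = {Drug, Ward}, not the whole set, so Drug --> Ward violates BCNF; decompose into {Drug, Ward} and {Drug, Insurer, PatientID}.
{Drug, Ward}: every determinant is a superkey — BCNF.
{Drug, Insurer, PatientID}: every determinant is a superkey — BCNF.
Within {Diagnosis, DoctorID, Dosage, Insurer, PatientID}: {Diagnosis}⁺ ∩ {Diagnosis, DoctorID, Dosage, Insurer, PatientID} = {Diagnosis, Insurer}, not the whole set, so Diagnosis --> Insurer violates BCNF; decompose into {Diagnosis, Insurer} and {Diagnosis, DoctorID, Dosage, PatientID}.
{Diagnosis, Insurer}: every determinant is a superkey — BCNF.
{Diagnosis, DoctorID, Dosage, PatientID}: every determinant is a superkey — BCNF.

{Diagnosis, DoctorID, Dosage, PatientID}; {Diagnosis, Insurer}; {Drug, Insurer, PatientID}; {Drug, Ward}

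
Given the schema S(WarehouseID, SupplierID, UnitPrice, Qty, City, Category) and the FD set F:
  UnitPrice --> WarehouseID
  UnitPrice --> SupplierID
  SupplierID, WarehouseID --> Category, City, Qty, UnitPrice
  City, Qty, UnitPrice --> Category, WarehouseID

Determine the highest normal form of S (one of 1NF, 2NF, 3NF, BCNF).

BCNF

Candidate keys: {SupplierID, WarehouseID}, {UnitPrice}. Prime attributes: {SupplierID, UnitPrice, WarehouseID}.
Each dependency's left side is a superkey — BCNF holds.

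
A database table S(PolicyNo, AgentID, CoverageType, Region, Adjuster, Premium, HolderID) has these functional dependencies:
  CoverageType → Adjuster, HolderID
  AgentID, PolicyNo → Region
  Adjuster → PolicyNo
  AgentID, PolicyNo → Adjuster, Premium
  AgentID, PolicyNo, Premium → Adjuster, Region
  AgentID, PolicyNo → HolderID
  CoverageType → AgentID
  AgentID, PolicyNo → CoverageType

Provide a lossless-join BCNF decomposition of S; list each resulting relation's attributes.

{Adjuster, AgentID, CoverageType, HolderID, Premium, Region}; {Adjuster, PolicyNo}

Candidate keys of the original relation: {Adjuster, AgentID}, {AgentID, PolicyNo}, {CoverageType}.
In {Adjuster, AgentID, CoverageType, HolderID, PolicyNo, Premium, Region}, {Adjuster} is not a superkey ({Adjuster}⁺ restricted to this set is {Adjuster, PolicyNo}), so split on Adjuster → PolicyNo into {Adjuster, PolicyNo} and {Adjuster, AgentID, CoverageType, HolderID, Premium, Region}.
{Adjuster, PolicyNo} is in BCNF.
{Adjuster, AgentID, CoverageType, HolderID, Premium, Region} is in BCNF.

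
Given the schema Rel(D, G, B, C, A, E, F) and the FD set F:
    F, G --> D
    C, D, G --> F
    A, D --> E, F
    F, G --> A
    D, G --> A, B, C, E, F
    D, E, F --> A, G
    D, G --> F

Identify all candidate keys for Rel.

{A, D}, {D, E, F}, {D, G}, {F, G}

{A, D}⁺ = {A, B, C, D, E, F, G} — all of the relation — so {A, D} is a candidate key.
{D, G}⁺ = {A, B, C, D, E, F, G} — all of the relation — so {D, G} is a candidate key.
{F, G}⁺ = {A, B, C, D, E, F, G} — all of the relation — so {F, G} is a candidate key.
{D, E, F}⁺ = {A, B, C, D, E, F, G} — all of the relation — so {D, E, F} is a candidate key.
These are minimal and exhaustive — every other superkey contains one of them.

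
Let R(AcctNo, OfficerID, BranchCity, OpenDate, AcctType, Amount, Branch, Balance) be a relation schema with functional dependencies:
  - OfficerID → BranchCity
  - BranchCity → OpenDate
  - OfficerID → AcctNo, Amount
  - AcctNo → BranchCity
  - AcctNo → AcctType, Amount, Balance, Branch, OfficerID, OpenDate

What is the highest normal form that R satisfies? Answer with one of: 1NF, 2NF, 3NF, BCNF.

Candidate keys: {AcctNo}, {OfficerID}. Prime attributes: {AcctNo, OfficerID}.
BranchCity → OpenDate: {BranchCity}⁺ = {BranchCity, OpenDate}, which is not all of the attributes, so the left side is not a superkey — BCNF is violated.
BranchCity → OpenDate determines the non-prime attribute {OpenDate} from a non-superkey — 3NF is violated.
All keys have size 1, which rules out partial dependencies — 2NF is satisfied.

2NF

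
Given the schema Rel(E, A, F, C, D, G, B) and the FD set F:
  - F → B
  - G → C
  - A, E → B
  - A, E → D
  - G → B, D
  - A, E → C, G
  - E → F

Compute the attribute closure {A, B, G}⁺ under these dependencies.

{A, B, C, D, G}

Start with {A, B, G}.
G → C applies; add {C} → now {A, B, C, G}.
G → B, D applies; add {D} → now {A, B, C, D, G}.
No further FD applies.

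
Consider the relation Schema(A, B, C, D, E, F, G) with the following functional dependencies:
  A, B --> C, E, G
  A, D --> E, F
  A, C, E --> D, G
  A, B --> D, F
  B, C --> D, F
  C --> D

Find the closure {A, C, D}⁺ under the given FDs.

Start with {A, C, D}.
A, D --> E, F applies; add {E, F} → now {A, C, D, E, F}.
A, C, E --> D, G applies; add {G} → now {A, C, D, E, F, G}.
No further FD applies.

{A, C, D, E, F, G}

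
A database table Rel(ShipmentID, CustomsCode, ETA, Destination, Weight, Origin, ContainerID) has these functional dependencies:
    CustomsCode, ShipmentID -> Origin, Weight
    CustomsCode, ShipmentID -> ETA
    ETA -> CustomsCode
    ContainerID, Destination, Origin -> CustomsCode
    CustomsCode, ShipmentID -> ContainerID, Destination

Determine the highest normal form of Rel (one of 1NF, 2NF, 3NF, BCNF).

Candidate keys: {ContainerID, Destination, Origin, ShipmentID}, {CustomsCode, ShipmentID}, {ETA, ShipmentID}. Prime attributes: {ContainerID, CustomsCode, Destination, ETA, Origin, ShipmentID}.
ETA -> CustomsCode: {ETA}⁺ = {CustomsCode, ETA}, which is not all of the attributes, so the left side is not a superkey — BCNF is violated.
Its right-hand attributes {CustomsCode} are all prime, as are those of every other non-superkey FD — the relation is in 3NF.

3NF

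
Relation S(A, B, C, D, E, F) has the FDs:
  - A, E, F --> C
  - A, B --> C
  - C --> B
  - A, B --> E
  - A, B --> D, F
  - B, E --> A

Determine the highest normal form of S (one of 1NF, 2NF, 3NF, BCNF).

Candidate keys: {A, B}, {A, C}, {A, E, F}, {B, E}, {C, E}. Prime attributes: {A, B, C, E, F}.
C --> B breaks BCNF: {C}⁺ = {B, C}, so {C} is not a superkey.
But every attribute on its right side ({B}) is prime, and the same holds for every other non-superkey FD, so 3NF still holds.

3NF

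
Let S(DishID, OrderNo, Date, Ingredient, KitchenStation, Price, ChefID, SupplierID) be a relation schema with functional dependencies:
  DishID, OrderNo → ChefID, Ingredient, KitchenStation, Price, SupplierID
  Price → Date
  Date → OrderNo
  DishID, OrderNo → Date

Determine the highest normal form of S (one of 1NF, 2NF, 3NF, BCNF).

Candidate keys: {Date, DishID}, {DishID, OrderNo}, {DishID, Price}. Prime attributes: {Date, DishID, OrderNo, Price}.
Price → Date breaks BCNF: {Price}⁺ = {Date, OrderNo, Price}, so {Price} is not a superkey.
Its right-hand attributes {Date} are all prime, as are those of every other non-superkey FD — the relation is in 3NF.

3NF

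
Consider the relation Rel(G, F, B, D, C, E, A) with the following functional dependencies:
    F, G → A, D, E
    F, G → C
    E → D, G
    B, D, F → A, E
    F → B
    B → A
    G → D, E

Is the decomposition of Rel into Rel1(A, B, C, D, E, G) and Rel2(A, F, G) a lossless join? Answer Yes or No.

Common attributes: {A, G}; their closure is {A, D, E, G}.
Rel1 ⊄ {A, D, E, G} and Rel2 ⊄ {A, D, E, G}, so the split is lossy.

No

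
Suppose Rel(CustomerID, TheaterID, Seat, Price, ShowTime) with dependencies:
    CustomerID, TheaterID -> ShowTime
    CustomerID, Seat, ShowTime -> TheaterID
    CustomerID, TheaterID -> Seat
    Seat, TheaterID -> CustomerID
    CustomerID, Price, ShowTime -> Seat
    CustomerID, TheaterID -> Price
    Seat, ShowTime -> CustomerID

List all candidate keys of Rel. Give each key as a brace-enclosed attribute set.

{CustomerID, Price, ShowTime}, {CustomerID, TheaterID}, {Seat, ShowTime}, {Seat, TheaterID}

Closure of {CustomerID, TheaterID} is {CustomerID, Price, Seat, ShowTime, TheaterID}, the whole schema; {CustomerID, TheaterID} is a candidate key.
Closure of {Seat, ShowTime} is {CustomerID, Price, Seat, ShowTime, TheaterID}, the whole schema; {Seat, ShowTime} is a candidate key.
Closure of {Seat, TheaterID} is {CustomerID, Price, Seat, ShowTime, TheaterID}, the whole schema; {Seat, TheaterID} is a candidate key.
Closure of {CustomerID, Price, ShowTime} is {CustomerID, Price, Seat, ShowTime, TheaterID}, the whole schema; {CustomerID, Price, ShowTime} is a candidate key.
These are minimal and exhaustive — every other superkey contains one of them.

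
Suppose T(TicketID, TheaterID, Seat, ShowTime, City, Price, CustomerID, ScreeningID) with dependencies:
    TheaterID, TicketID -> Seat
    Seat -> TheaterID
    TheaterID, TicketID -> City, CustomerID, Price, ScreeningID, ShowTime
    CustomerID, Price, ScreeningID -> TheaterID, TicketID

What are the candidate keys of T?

{Seat, TicketID} is a candidate key since {Seat, TicketID}⁺ = {City, CustomerID, Price, ScreeningID, Seat, ShowTime, TheaterID, TicketID} covers every attribute.
{TheaterID, TicketID} is a candidate key since {TheaterID, TicketID}⁺ = {City, CustomerID, Price, ScreeningID, Seat, ShowTime, TheaterID, TicketID} covers every attribute.
{CustomerID, Price, ScreeningID} is a candidate key since {CustomerID, Price, ScreeningID}⁺ = {City, CustomerID, Price, ScreeningID, Seat, ShowTime, TheaterID, TicketID} covers every attribute.
These are minimal and exhaustive — every other superkey contains one of them.

{CustomerID, Price, ScreeningID}, {Seat, TicketID}, {TheaterID, TicketID}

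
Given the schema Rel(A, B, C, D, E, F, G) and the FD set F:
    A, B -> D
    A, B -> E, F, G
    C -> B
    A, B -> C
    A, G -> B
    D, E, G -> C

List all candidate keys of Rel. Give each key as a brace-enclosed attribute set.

No FD produces {A}, so it must be in every candidate key.
{A, B}⁺ = {A, B, C, D, E, F, G} — all of the relation — so {A, B} is a candidate key.
{A, C}⁺ = {A, B, C, D, E, F, G} — all of the relation — so {A, C} is a candidate key.
{A, G}⁺ = {A, B, C, D, E, F, G} — all of the relation — so {A, G} is a candidate key.
These are minimal and exhaustive — every other superkey contains one of them.

{A, B}, {A, C}, {A, G}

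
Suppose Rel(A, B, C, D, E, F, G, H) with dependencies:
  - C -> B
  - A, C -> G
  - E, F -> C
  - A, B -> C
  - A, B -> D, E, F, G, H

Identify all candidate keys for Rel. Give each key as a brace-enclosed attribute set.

No FD produces {A}, so it must be in every candidate key.
{A, B}⁺ = {A, B, C, D, E, F, G, H}, which is every attribute, so {A, B} is a candidate key.
{A, C}⁺ = {A, B, C, D, E, F, G, H}, which is every attribute, so {A, C} is a candidate key.
{A, E, F}⁺ = {A, B, C, D, E, F, G, H}, which is every attribute, so {A, E, F} is a candidate key.
Any other superkey properly contains one of these, so there are no further candidate keys.

{A, B}, {A, C}, {A, E, F}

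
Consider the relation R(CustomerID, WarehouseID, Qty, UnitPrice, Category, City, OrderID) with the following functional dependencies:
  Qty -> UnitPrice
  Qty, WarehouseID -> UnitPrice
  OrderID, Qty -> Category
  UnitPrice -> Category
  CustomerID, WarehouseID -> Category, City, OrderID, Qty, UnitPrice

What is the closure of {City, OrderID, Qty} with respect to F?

{Category, City, OrderID, Qty, UnitPrice}

Start with {City, OrderID, Qty}.
Qty -> UnitPrice applies; add {UnitPrice} → now {City, OrderID, Qty, UnitPrice}.
OrderID, Qty -> Category applies; add {Category} → now {Category, City, OrderID, Qty, UnitPrice}.
No further FD applies.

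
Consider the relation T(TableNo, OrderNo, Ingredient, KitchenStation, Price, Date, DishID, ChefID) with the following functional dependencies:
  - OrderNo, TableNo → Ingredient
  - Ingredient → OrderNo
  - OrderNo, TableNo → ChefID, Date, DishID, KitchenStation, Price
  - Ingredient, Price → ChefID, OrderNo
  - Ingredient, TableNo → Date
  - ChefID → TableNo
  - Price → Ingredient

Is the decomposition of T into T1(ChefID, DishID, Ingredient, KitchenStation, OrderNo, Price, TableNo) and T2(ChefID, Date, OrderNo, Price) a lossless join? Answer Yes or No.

T1 ∩ T2 = {ChefID, OrderNo, Price}; its closure under F is {ChefID, Date, DishID, Ingredient, KitchenStation, OrderNo, Price, TableNo}.
Since T1 ⊆ {ChefID, Date, DishID, Ingredient, KitchenStation, OrderNo, Price, TableNo}, the intersection is a superkey of T1; the decomposition is lossless.

Yes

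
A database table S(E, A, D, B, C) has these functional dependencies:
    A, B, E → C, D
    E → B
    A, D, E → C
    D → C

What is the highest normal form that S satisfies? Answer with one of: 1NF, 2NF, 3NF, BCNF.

1NF

Candidate key: {A, E}. Prime attributes: {A, E}.
For E → B we have {E}⁺ = {B, E}; {E} is not a superkey, so BCNF fails.
E → B has non-prime {B} on the right and a non-superkey on the left, so 3NF fails.
Since {E} ⊂ {A, E} and {E}⁺ ⊇ {B} with {B} non-prime, there is a partial dependency; 2NF fails.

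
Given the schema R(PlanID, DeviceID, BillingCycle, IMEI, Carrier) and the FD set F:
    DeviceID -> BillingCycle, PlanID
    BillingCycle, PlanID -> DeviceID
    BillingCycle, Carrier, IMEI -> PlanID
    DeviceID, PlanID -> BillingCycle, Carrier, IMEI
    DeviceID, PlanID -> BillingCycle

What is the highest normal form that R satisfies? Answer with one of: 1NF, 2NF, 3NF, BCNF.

BCNF

Candidate keys: {BillingCycle, Carrier, IMEI}, {BillingCycle, PlanID}, {DeviceID}. Prime attributes: {BillingCycle, Carrier, DeviceID, IMEI, PlanID}.
The left-hand side of every FD is a superkey, so BCNF is satisfied.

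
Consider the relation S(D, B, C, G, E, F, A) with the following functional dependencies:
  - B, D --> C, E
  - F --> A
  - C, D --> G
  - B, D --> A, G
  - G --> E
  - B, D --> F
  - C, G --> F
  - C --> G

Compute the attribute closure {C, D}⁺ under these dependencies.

Start with {C, D}.
C, D --> G applies; add {G} → now {C, D, G}.
G --> E applies; add {E} → now {C, D, E, G}.
C, G --> F applies; add {F} → now {C, D, E, F, G}.
F --> A applies; add {A} → now {A, C, D, E, F, G}.
No further FD applies.

{A, C, D, E, F, G}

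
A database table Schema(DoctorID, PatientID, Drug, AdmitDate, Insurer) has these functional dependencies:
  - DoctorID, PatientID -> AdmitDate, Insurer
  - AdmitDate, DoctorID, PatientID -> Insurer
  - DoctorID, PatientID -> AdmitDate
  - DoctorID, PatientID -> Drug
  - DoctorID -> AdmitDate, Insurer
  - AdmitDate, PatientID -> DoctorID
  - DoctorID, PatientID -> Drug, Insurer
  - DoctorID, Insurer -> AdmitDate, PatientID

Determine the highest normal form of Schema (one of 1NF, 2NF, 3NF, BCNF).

Candidate keys: {AdmitDate, PatientID}, {DoctorID}. Prime attributes: {AdmitDate, DoctorID, PatientID}.
Every FD has a superkey on the left, so the relation is in BCNF.

BCNF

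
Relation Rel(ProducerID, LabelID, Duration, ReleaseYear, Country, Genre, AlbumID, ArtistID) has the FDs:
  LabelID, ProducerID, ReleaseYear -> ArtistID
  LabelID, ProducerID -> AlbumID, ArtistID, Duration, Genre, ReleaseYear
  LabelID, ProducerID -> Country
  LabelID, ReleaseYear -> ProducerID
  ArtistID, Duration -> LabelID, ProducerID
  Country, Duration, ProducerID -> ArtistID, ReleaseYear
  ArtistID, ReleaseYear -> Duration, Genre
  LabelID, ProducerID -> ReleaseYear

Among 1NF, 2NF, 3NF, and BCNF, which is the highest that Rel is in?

Candidate keys: {ArtistID, Duration}, {ArtistID, ReleaseYear}, {Country, Duration, ProducerID}, {LabelID, ProducerID}, {LabelID, ReleaseYear}. Prime attributes: {ArtistID, Country, Duration, LabelID, ProducerID, ReleaseYear}.
Every FD has a superkey on the left, so the relation is in BCNF.

BCNF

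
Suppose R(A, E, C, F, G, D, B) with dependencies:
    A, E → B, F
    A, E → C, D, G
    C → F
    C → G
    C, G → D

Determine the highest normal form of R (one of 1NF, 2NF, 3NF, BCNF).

Candidate key: {A, E}. Prime attributes: {A, E}.
C → F: {C}⁺ = {C, D, F, G}, which is not all of the attributes, so the left side is not a superkey — BCNF is violated.
Because {F} is non-prime and the left side of C → F is not a superkey, the relation is not in 3NF.
No non-prime attribute depends on a proper subset of any candidate key, so 2NF holds.

2NF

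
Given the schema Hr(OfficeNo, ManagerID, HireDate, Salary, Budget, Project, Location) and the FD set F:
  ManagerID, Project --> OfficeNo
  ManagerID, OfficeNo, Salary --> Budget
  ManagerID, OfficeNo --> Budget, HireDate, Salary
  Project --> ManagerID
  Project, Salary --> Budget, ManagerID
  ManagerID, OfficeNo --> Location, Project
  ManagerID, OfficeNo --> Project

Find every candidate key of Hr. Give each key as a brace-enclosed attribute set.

{ManagerID, OfficeNo}, {Project}

Closure of {Project} is {Budget, HireDate, Location, ManagerID, OfficeNo, Project, Salary}, the whole schema; {Project} is a candidate key.
Closure of {ManagerID, OfficeNo} is {Budget, HireDate, Location, ManagerID, OfficeNo, Project, Salary}, the whole schema; {ManagerID, OfficeNo} is a candidate key.
These are minimal and exhaustive — every other superkey contains one of them.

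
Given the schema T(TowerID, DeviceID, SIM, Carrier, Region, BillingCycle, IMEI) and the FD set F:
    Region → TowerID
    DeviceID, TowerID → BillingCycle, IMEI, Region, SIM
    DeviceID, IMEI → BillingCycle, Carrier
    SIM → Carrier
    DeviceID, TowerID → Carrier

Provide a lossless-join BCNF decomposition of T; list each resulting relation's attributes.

{BillingCycle, Carrier, DeviceID, IMEI}; {DeviceID, IMEI, Region, SIM}; {Region, TowerID}

Candidate keys of the original relation: {DeviceID, Region}, {DeviceID, TowerID}.
In {BillingCycle, Carrier, DeviceID, IMEI, Region, SIM, TowerID}, {Region} is not a superkey ({Region}⁺ restricted to this set is {Region, TowerID}), so split on Region → TowerID into {Region, TowerID} and {BillingCycle, Carrier, DeviceID, IMEI, Region, SIM}.
{Region, TowerID} has no BCNF violation.
In {BillingCycle, Carrier, DeviceID, IMEI, Region, SIM}, {DeviceID, IMEI} is not a superkey ({DeviceID, IMEI}⁺ restricted to this set is {BillingCycle, Carrier, DeviceID, IMEI}), so split on DeviceID, IMEI → BillingCycle, Carrier into {BillingCycle, Carrier, DeviceID, IMEI} and {DeviceID, IMEI, Region, SIM}.
{BillingCycle, Carrier, DeviceID, IMEI} has no BCNF violation.
{DeviceID, IMEI, Region, SIM} has no BCNF violation.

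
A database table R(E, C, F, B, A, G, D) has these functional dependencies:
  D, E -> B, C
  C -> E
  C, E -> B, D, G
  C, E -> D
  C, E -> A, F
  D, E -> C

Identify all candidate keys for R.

{C}, {D, E}

{C}⁺ = {A, B, C, D, E, F, G}, which is every attribute, so {C} is a candidate key.
{D, E}⁺ = {A, B, C, D, E, F, G}, which is every attribute, so {D, E} is a candidate key.
No proper subset of any of these is a key, and no other minimal superkey exists.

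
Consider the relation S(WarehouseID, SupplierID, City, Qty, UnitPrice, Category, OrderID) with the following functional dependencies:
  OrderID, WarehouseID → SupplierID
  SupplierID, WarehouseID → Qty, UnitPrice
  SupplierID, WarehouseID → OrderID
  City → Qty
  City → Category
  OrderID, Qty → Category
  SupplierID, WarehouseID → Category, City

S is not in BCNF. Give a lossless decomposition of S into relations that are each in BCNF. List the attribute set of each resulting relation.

{Category, City, Qty}; {City, OrderID, SupplierID, UnitPrice, WarehouseID}

Candidate keys of the original relation: {OrderID, WarehouseID}, {SupplierID, WarehouseID}.
{Category, City, OrderID, Qty, SupplierID, UnitPrice, WarehouseID}: {City} determines {Category, City, Qty} here but is not a superkey — split on City → Category, Qty, giving {Category, City, Qty} and {City, OrderID, SupplierID, UnitPrice, WarehouseID}.
{Category, City, Qty}: every determinant is a superkey — BCNF.
{City, OrderID, SupplierID, UnitPrice, WarehouseID}: every determinant is a superkey — BCNF.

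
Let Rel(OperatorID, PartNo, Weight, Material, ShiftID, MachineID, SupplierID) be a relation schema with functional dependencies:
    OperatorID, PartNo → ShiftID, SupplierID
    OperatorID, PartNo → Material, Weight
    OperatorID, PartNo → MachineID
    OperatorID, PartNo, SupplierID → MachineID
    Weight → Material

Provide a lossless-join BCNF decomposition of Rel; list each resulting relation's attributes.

{MachineID, OperatorID, PartNo, ShiftID, SupplierID, Weight}; {Material, Weight}

Candidate key of the original relation: {OperatorID, PartNo}.
Within {MachineID, Material, OperatorID, PartNo, ShiftID, SupplierID, Weight}: {Weight}⁺ ∩ {MachineID, Material, OperatorID, PartNo, ShiftID, SupplierID, Weight} = {Material, Weight}, not the whole set, so Weight → Material violates BCNF; decompose into {Material, Weight} and {MachineID, OperatorID, PartNo, ShiftID, SupplierID, Weight}.
{Material, Weight} is in BCNF.
{MachineID, OperatorID, PartNo, ShiftID, SupplierID, Weight} is in BCNF.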